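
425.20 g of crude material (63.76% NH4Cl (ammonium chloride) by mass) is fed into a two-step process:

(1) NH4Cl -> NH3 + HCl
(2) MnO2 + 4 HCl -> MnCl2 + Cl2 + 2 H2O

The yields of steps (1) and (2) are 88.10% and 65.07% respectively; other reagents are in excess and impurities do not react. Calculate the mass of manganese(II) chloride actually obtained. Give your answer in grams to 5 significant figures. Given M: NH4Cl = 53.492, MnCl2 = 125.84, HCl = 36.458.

91.405 g

Pure NH4Cl = 425.20 × 0.6376 = 271.108 g.
n(NH4Cl) = 271.108 / 53.492 = 5.06819 mol.
Step 1 (NH4Cl:HCl = 1:1): theoretical n(HCl) = 5.06819 mol; at 88.10% yield, n(HCl) = 4.46507 mol.
Step 2 (HCl:MnCl2 = 4:1): theoretical n(MnCl2) = 1.11627 mol, so theoretical mass = 1.11627 × 125.84 = 140.471 g.
At 65.07% yield, actual mass of MnCl2 = 140.471 × 0.6507 = 91.4046 g.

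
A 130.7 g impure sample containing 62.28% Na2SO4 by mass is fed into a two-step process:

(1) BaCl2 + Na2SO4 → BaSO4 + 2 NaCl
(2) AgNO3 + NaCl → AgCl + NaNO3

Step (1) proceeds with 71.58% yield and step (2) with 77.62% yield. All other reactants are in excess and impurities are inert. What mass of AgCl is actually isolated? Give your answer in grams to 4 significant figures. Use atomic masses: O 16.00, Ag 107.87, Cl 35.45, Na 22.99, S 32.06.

91.27 g

Pure Na2SO4 = 130.7 × 0.6228 = 81.400 g.
M(Na2SO4) = 2(22.99) + 32.06 + 4(16.00) = 142.04 g/mol.
M(AgCl) = 107.87 + 35.45 = 143.32 g/mol.
n(Na2SO4) = 81.400 / 142.04 = 0.57308 mol.
Step 1 (Na2SO4:NaCl = 1:2): theoretical n(NaCl) = 1.1462 mol; at 71.58% yield, n(NaCl) = 0.82042 mol.
Step 2 (NaCl:AgCl = 1:1): theoretical n(AgCl) = 0.82042 mol, so theoretical mass = 0.82042 × 143.32 = 117.58 g.
At 77.62% yield, actual mass of AgCl = 117.58 × 0.7762 = 91.267 g.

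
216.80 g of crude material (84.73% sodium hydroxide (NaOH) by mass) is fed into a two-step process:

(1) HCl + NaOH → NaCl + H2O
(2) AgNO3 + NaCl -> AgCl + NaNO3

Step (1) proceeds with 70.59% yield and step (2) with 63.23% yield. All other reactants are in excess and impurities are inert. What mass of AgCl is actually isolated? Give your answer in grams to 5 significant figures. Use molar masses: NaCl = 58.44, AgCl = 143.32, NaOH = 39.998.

Pure NaOH = 216.80 × 0.8473 = 183.695 g.
n(NaOH) = 183.695 / 39.998 = 4.59260 mol.
Step 1 (NaOH:NaCl = 1:1): theoretical n(NaCl) = 4.59260 mol; at 70.59% yield, n(NaCl) = 3.24191 mol.
Step 2 (NaCl:AgCl = 1:1): theoretical n(AgCl) = 3.24191 mol, so theoretical mass = 3.24191 × 143.32 = 464.631 g.
At 63.23% yield, actual mass of AgCl = 464.631 × 0.6323 = 293.786 g.

293.79 g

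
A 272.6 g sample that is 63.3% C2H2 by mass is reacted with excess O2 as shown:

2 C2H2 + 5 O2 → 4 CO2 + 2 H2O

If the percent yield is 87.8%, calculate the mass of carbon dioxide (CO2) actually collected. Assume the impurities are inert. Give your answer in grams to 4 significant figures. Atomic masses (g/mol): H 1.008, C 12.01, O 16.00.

Pure C2H2 available = 272.6 g × 0.633 = 172.56 g.
M(C2H2) = 2(12.01) + 2(1.008) = 26.036 g/mol.
M(CO2) = 12.01 + 2(16.00) = 44.01 g/mol.
n(C2H2) = 172.56 g / 26.036 g/mol = 6.6276 mol.
From the equation the C2H2:CO2 mole ratio is 2:4, so n(CO2) = 6.6276 × 4/2 = 13.255 mol.
Mass of CO2 = 13.255 mol × 44.01 g/mol = 583.36 g.
Actual mass collected = 583.36 g × 0.878 = 512.19 g.

512.2 g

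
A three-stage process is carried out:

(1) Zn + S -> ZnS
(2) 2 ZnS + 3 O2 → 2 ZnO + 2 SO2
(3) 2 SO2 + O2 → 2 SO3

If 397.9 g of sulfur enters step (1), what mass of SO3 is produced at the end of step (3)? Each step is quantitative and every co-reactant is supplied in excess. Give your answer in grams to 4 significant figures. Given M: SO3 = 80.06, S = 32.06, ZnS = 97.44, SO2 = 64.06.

n(S) = 397.9 / 32.06 = 12.411 mol.
Reaction (1): S→ZnS ratio 1:1 ⇒ n(ZnS) = 12.411 mol.
Reaction (2): ZnS→SO2 ratio 2:2 ⇒ n(SO2) = 12.411 mol.
Reaction (3): SO2→SO3 ratio 2:2 ⇒ n(SO3) = 12.411 mol.
Mass of SO3 = 12.411 × 80.06 = 993.63 g.

993.6 g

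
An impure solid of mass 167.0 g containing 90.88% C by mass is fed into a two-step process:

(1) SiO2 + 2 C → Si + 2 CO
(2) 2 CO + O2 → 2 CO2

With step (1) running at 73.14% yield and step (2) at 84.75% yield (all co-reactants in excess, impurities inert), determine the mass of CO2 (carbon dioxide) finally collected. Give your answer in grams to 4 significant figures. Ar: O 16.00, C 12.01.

344.7 g

Pure C = 167.0 × 0.9088 = 151.77 g.
M(C) = 12.01 g/mol.
M(CO2) = 12.01 + 2(16.00) = 44.01 g/mol.
n(C) = 151.77 / 12.01 = 12.637 mol.
Step 1 (C:CO = 2:2): theoretical n(CO) = 12.637 mol; at 73.14% yield, n(CO) = 9.2427 mol.
Step 2 (CO:CO2 = 2:2): theoretical n(CO2) = 9.2427 mol, so theoretical mass = 9.2427 × 44.01 = 406.77 g.
At 84.75% yield, actual mass of CO2 = 406.77 × 0.8475 = 344.74 g.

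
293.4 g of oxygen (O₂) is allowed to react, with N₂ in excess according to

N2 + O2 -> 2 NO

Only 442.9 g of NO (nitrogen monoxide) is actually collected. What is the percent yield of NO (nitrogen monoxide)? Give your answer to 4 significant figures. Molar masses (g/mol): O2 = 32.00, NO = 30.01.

80.48 %

n(O2) = 293.40 g / 32.00 g/mol = 9.1687 mol.
From the equation the O2:NO mole ratio is 1:2, so n(NO) = 9.1687 × 2/1 = 18.337 mol.
Mass of NO = 18.337 mol × 30.01 g/mol = 550.31 g.
This is the theoretical yield. Percent yield = 442.9 g / 550.31 g × 100% = 80.482%.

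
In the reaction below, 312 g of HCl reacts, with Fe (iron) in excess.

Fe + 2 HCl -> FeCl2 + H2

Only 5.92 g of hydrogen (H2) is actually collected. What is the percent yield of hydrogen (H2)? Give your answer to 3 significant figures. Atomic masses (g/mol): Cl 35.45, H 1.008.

M(HCl) = 1.008 + 35.45 = 36.458 g/mol.
M(H2) = 2(1.008) = 2.016 g/mol.
n(HCl) = 312.0 g / 36.458 g/mol = 8.558 mol.
From the equation the HCl:H2 mole ratio is 2:1, so n(H2) = 8.558 × 1/2 = 4.279 mol.
Mass of H2 = 4.279 mol × 2.016 g/mol = 8.626 g.
This is the theoretical yield. Percent yield = 5.92 g / 8.626 g × 100% = 68.63%.

68.6 %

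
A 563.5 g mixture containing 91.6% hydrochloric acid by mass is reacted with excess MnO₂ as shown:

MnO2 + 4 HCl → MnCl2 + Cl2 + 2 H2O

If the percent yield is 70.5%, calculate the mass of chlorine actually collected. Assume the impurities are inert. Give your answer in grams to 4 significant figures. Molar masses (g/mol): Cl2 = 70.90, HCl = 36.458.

176.9 g

Pure HCl available = 563.5 g × 0.916 = 516.17 g.
n(HCl) = 516.17 g / 36.458 g/mol = 14.158 mol.
From the equation the HCl:Cl2 mole ratio is 4:1, so n(Cl2) = 14.158 × 1/4 = 3.5395 mol.
Mass of Cl2 = 3.5395 mol × 70.90 g/mol = 250.95 g.
Actual mass collected = 250.95 g × 0.705 = 176.92 g.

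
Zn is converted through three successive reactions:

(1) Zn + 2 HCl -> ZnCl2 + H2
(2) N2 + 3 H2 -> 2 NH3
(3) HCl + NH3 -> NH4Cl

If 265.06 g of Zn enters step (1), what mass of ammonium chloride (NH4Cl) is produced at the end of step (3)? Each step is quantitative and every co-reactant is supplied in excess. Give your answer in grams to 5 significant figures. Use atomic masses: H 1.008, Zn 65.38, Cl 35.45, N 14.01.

144.58 g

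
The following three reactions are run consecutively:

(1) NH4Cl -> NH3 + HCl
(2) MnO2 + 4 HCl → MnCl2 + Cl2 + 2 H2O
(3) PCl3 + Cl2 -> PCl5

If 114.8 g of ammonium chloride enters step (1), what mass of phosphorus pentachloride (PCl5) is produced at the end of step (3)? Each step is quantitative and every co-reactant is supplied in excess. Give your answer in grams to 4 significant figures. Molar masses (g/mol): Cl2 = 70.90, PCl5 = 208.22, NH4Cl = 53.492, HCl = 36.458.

n(NH4Cl) = 114.8 / 53.492 = 2.1461 mol.
Reaction (1): NH4Cl→HCl ratio 1:1 ⇒ n(HCl) = 2.1461 mol.
Reaction (2): HCl→Cl2 ratio 4:1 ⇒ n(Cl2) = 0.53653 mol.
Reaction (3): Cl2→PCl5 ratio 1:1 ⇒ n(PCl5) = 0.53653 mol.
Mass of PCl5 = 0.53653 × 208.22 = 111.72 g.

111.7 g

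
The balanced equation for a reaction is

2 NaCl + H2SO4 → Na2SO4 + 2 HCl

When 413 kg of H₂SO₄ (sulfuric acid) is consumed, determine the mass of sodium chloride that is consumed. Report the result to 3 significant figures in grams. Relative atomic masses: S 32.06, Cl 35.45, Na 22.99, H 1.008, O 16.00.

492000 g

M(H2SO4) = 2(1.008) + 32.06 + 4(16.00) = 98.076 g/mol.
M(NaCl) = 22.99 + 35.45 = 58.44 g/mol.
Convert: 413 kg = 413000 g.
n(H2SO4) = 413000 g / 98.076 g/mol = 4211 mol.
From the equation the H2SO4:NaCl mole ratio is 1:2, so n(NaCl) = 4211 × 2/1 = 8422 mol.
Mass of NaCl = 8422 mol × 58.44 g/mol = 492200 g.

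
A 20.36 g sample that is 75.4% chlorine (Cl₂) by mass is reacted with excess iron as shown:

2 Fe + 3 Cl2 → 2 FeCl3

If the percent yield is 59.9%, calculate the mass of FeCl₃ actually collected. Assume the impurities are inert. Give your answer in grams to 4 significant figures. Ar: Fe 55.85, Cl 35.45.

14.02 g

Pure Cl2 available = 20.36 g × 0.754 = 15.351 g.
M(Cl2) = 2(35.45) = 70.90 g/mol.
M(FeCl3) = 55.85 + 3(35.45) = 162.20 g/mol.
n(Cl2) = 15.351 g / 70.90 g/mol = 0.21652 mol.
From the equation the Cl2:FeCl3 mole ratio is 3:2, so n(FeCl3) = 0.21652 × 2/3 = 0.14435 mol.
Mass of FeCl3 = 0.14435 mol × 162.20 g/mol = 23.413 g.
Actual mass collected = 23.413 g × 0.599 = 14.025 g.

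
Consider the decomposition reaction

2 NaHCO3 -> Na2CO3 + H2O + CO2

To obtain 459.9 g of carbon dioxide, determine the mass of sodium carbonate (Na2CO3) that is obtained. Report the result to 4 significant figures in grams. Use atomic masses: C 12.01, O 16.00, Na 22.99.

1108 g

M(CO2) = 12.01 + 2(16.00) = 44.01 g/mol.
M(Na2CO3) = 2(22.99) + 12.01 + 3(16.00) = 105.99 g/mol.
n(CO2) = 459.90 g / 44.01 g/mol = 10.450 mol.
From the equation the CO2:Na2CO3 mole ratio is 1:1, so n(Na2CO3) = 10.450 × 1/1 = 10.450 mol.
Mass of Na2CO3 = 10.450 mol × 105.99 g/mol = 1107.6 g.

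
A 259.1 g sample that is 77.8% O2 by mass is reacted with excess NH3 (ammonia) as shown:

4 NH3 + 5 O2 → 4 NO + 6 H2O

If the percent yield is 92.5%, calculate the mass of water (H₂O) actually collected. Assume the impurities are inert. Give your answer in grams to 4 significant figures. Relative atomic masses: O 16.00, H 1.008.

126.0 g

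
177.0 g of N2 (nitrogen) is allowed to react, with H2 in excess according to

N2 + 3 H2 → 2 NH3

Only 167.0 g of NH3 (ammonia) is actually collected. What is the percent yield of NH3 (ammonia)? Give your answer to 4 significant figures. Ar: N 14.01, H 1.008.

M(N2) = 2(14.01) = 28.02 g/mol.
M(NH3) = 14.01 + 3(1.008) = 17.034 g/mol.
n(N2) = 177.00 g / 28.02 g/mol = 6.3169 mol.
From the equation the N2:NH3 mole ratio is 1:2, so n(NH3) = 6.3169 × 2/1 = 12.634 mol.
Mass of NH3 = 12.634 mol × 17.034 g/mol = 215.20 g.
This is the theoretical yield. Percent yield = 167.0 g / 215.20 g × 100% = 77.601%.

77.60 %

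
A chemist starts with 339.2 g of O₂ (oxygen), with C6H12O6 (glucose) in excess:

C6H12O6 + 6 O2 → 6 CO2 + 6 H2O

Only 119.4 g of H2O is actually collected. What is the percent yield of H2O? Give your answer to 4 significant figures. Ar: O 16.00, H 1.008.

62.52 %

M(O2) = 2(16.00) = 32.00 g/mol.
M(H2O) = 2(1.008) + 16.00 = 18.016 g/mol.
n(O2) = 339.20 g / 32.00 g/mol = 10.600 mol.
From the equation the O2:H2O mole ratio is 6:6, so n(H2O) = 10.600 × 6/6 = 10.600 mol.
Mass of H2O = 10.600 mol × 18.016 g/mol = 190.97 g.
This is the theoretical yield. Percent yield = 119.4 g / 190.97 g × 100% = 62.523%.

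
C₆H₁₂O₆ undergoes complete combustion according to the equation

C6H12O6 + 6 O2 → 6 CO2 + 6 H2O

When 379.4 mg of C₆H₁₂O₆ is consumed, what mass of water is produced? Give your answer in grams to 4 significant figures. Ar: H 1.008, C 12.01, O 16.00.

0.2276 g

M(C6H12O6) = 6(12.01) + 12(1.008) + 6(16.00) = 180.156 g/mol.
M(H2O) = 2(1.008) + 16.00 = 18.016 g/mol.
Convert: 379.4 mg = 0.37940 g.
n(C6H12O6) = 0.37940 g / 180.156 g/mol = 0.0021060 mol.
From the equation the C6H12O6:H2O mole ratio is 1:6, so n(H2O) = 0.0021060 × 6/1 = 0.012636 mol.
Mass of H2O = 0.012636 mol × 18.016 g/mol = 0.22765 g.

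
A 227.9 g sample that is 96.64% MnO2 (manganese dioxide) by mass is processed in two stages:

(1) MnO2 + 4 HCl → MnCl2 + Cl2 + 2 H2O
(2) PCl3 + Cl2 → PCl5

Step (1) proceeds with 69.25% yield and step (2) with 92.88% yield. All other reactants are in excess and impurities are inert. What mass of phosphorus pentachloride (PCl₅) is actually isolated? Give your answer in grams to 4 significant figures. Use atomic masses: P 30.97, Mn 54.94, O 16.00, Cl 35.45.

Pure MnO2 = 227.9 × 0.9664 = 220.24 g.
M(MnO2) = 54.94 + 2(16.00) = 86.94 g/mol.
M(PCl5) = 30.97 + 5(35.45) = 208.22 g/mol.
n(MnO2) = 220.24 / 86.94 = 2.5333 mol.
Step 1 (MnO2:Cl2 = 1:1): theoretical n(Cl2) = 2.5333 mol; at 69.25% yield, n(Cl2) = 1.7543 mol.
Step 2 (Cl2:PCl5 = 1:1): theoretical n(PCl5) = 1.7543 mol, so theoretical mass = 1.7543 × 208.22 = 365.28 g.
At 92.88% yield, actual mass of PCl5 = 365.28 × 0.9288 = 339.27 g.

339.3 g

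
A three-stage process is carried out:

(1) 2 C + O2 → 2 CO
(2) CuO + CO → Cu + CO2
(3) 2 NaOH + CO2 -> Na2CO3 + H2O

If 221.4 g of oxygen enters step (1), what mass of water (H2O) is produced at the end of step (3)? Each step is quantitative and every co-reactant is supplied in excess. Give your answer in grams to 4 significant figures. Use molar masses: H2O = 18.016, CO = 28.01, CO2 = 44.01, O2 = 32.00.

249.3 g

n(O2) = 221.4 / 32.00 = 6.9188 mol.
Reaction (1): O2→CO ratio 1:2 ⇒ n(CO) = 13.838 mol.
Reaction (2): CO→CO2 ratio 1:1 ⇒ n(CO2) = 13.838 mol.
Reaction (3): CO2→H2O ratio 1:1 ⇒ n(H2O) = 13.838 mol.
Mass of H2O = 13.838 × 18.016 = 249.30 g.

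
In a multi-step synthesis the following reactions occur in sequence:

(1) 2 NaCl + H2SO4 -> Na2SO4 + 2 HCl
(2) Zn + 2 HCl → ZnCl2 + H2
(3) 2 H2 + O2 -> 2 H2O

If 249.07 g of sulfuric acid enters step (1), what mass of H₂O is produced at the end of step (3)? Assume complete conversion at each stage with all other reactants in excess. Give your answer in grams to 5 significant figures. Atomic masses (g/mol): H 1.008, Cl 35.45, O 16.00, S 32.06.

45.753 g

M(H2SO4) = 2(1.008) + 32.06 + 4(16.00) = 98.076 g/mol.
M(H2O) = 2(1.008) + 16.00 = 18.016 g/mol.
n(H2SO4) = 249.07 / 98.076 = 2.53956 mol.
Reaction (1): H2SO4→HCl ratio 1:2 ⇒ n(HCl) = 5.07912 mol.
Reaction (2): HCl→H2 ratio 2:1 ⇒ n(H2) = 2.53956 mol.
Reaction (3): H2→H2O ratio 2:2 ⇒ n(H2O) = 2.53956 mol.
Mass of H2O = 2.53956 × 18.016 = 45.7527 g.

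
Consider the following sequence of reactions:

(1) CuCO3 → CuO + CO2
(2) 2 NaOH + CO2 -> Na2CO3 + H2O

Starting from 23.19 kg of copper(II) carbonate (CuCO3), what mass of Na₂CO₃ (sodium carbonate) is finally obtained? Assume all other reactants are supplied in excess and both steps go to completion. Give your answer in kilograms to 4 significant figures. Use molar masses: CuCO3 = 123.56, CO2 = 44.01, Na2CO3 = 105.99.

19.89 kg

23.19 kg = 23190 g.
n(CuCO3) = 23190 / 123.56 = 187.68 mol.
Step 1 gives a 1:1 ratio of CuCO3 to CO2, so n(CO2) = 187.68 mol.
In step 2 the CO2:Na2CO3 ratio is 1:1, so n(Na2CO3) = 187.68 mol.
Mass of Na2CO3 = 187.68 × 105.99 = 19892 g = 19.89 kg.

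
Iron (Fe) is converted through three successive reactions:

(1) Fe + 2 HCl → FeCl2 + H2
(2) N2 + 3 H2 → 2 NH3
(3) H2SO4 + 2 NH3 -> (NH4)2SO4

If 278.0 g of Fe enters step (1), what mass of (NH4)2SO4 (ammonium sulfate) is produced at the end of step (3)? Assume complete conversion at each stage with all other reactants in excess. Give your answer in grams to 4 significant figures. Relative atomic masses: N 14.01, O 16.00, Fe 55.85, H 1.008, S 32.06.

219.3 g

M(Fe) = 55.85 g/mol.
M((NH4)2SO4) = 2(14.01) + 8(1.008) + 32.06 + 4(16.00) = 132.144 g/mol.
n(Fe) = 278.0 / 55.85 = 4.9776 mol.
Reaction (1): Fe→H2 ratio 1:1 ⇒ n(H2) = 4.9776 mol.
Reaction (2): H2→NH3 ratio 3:2 ⇒ n(NH3) = 3.3184 mol.
Reaction (3): NH3→(NH4)2SO4 ratio 2:1 ⇒ n((NH4)2SO4) = 1.6592 mol.
Mass of (NH4)2SO4 = 1.6592 × 132.144 = 219.25 g.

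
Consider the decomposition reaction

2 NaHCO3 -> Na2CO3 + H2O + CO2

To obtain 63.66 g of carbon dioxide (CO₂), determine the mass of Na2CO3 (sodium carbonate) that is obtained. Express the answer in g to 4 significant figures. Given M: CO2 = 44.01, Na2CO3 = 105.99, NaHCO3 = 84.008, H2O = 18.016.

153.3 g

n(CO2) = 63.660 g / 44.01 g/mol = 1.4465 mol.
From the equation the CO2:Na2CO3 mole ratio is 1:1, so n(Na2CO3) = 1.4465 × 1/1 = 1.4465 mol.
Mass of Na2CO3 = 1.4465 mol × 105.99 g/mol = 153.31 g.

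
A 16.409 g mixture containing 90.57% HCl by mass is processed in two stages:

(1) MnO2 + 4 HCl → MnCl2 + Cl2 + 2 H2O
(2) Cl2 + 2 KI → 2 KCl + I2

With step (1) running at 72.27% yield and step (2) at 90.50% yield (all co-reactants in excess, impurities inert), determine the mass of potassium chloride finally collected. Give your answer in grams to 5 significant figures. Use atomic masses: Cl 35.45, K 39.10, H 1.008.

9.9380 g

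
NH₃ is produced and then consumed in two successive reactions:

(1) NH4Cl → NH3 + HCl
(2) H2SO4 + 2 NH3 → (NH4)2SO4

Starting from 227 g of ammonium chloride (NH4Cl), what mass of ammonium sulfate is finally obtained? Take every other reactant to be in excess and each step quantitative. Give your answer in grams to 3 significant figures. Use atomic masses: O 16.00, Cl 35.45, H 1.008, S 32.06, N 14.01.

M(NH4Cl) = 14.01 + 4(1.008) + 35.45 = 53.492 g/mol.
M((NH4)2SO4) = 2(14.01) + 8(1.008) + 32.06 + 4(16.00) = 132.144 g/mol.
n(NH4Cl) = 227.0 / 53.492 = 4.244 mol.
Step 1 gives a 1:1 ratio of NH4Cl to NH3, so n(NH3) = 4.244 mol.
In step 2 the NH3:(NH4)2SO4 ratio is 2:1, so n((NH4)2SO4) = 2.122 mol.
Mass of (NH4)2SO4 = 2.122 × 132.144 = 280.4 g.

280 g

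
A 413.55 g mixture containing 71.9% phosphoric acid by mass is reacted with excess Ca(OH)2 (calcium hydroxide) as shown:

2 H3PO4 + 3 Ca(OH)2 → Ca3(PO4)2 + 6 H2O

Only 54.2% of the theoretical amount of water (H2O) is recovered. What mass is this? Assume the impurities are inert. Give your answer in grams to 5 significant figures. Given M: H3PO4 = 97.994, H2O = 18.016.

88.887 g

Pure H3PO4 available = 413.55 g × 0.719 = 297.342 g.
n(H3PO4) = 297.342 g / 97.994 g/mol = 3.03429 mol.
From the equation the H3PO4:H2O mole ratio is 2:6, so n(H2O) = 3.03429 × 6/2 = 9.10288 mol.
Mass of H2O = 9.10288 mol × 18.016 g/mol = 163.997 g.
Actual mass collected = 163.997 g × 0.542 = 88.8866 g.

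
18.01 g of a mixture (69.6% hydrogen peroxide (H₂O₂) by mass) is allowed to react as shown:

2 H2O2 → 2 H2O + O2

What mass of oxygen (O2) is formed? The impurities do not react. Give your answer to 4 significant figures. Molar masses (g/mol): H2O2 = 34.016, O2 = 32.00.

Mass of pure H2O2 = 18.01 g × 0.696 = 12.535 g.
n(H2O2) = 12.535 g / 34.016 g/mol = 0.36850 mol.
From the equation the H2O2:O2 mole ratio is 2:1, so n(O2) = 0.36850 × 1/2 = 0.18425 mol.
Mass of O2 = 0.18425 mol × 32.00 g/mol = 5.8960 g.

5.896 g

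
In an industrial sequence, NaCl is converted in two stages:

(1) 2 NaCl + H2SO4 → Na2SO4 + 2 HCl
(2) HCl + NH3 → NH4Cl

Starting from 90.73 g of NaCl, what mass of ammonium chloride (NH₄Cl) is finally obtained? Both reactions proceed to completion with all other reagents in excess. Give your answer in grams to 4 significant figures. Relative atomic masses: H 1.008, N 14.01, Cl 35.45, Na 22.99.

M(NaCl) = 22.99 + 35.45 = 58.44 g/mol.
M(NH4Cl) = 14.01 + 4(1.008) + 35.45 = 53.492 g/mol.
n(NaCl) = 90.730 / 58.44 = 1.5525 mol.
Step 1 gives a 2:2 ratio of NaCl to HCl, so n(HCl) = 1.5525 mol.
In step 2 the HCl:NH4Cl ratio is 1:1, so n(NH4Cl) = 1.5525 mol.
Mass of NH4Cl = 1.5525 × 53.492 = 83.048 g.

83.05 g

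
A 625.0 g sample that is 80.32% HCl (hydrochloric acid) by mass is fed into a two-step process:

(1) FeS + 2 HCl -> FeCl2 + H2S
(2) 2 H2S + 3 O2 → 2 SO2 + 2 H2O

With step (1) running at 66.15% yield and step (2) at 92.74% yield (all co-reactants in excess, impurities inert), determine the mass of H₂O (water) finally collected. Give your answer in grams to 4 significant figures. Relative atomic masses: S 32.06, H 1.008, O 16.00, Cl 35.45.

76.09 g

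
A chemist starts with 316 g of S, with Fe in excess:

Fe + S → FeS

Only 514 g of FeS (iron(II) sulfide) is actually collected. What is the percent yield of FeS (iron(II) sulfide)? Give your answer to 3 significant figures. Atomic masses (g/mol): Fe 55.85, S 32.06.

59.3 %

M(S) = 32.06 g/mol.
M(FeS) = 55.85 + 32.06 = 87.91 g/mol.
n(S) = 316.0 g / 32.06 g/mol = 9.857 mol.
From the equation the S:FeS mole ratio is 1:1, so n(FeS) = 9.857 × 1/1 = 9.857 mol.
Mass of FeS = 9.857 mol × 87.91 g/mol = 866.5 g.
This is the theoretical yield. Percent yield = 514 g / 866.5 g × 100% = 59.32%.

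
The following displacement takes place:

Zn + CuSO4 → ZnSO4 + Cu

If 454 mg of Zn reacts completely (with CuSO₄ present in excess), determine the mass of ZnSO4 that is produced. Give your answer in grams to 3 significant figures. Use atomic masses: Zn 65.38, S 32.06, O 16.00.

1.12 g

M(Zn) = 65.38 g/mol.
M(ZnSO4) = 65.38 + 32.06 + 4(16.00) = 161.44 g/mol.
Convert: 454 mg = 0.4540 g.
n(Zn) = 0.4540 g / 65.38 g/mol = 0.006944 mol.
From the equation the Zn:ZnSO4 mole ratio is 1:1, so n(ZnSO4) = 0.006944 × 1/1 = 0.006944 mol.
Mass of ZnSO4 = 0.006944 mol × 161.44 g/mol = 1.121 g.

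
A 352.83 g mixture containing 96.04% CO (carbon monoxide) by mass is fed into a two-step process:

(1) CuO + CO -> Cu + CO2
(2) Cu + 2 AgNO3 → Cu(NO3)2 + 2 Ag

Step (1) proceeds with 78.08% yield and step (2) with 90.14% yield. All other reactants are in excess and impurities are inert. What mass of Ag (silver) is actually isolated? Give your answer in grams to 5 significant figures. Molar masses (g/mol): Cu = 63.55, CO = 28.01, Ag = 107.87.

Pure CO = 352.83 × 0.9604 = 338.858 g.
n(CO) = 338.858 / 28.01 = 12.0977 mol.
Step 1 (CO:Cu = 1:1): theoretical n(Cu) = 12.0977 mol; at 78.08% yield, n(Cu) = 9.44592 mol.
Step 2 (Cu:Ag = 1:2): theoretical n(Ag) = 18.8918 mol, so theoretical mass = 18.8918 × 107.87 = 2037.86 g.
At 90.14% yield, actual mass of Ag = 2037.86 × 0.9014 = 1836.93 g.

1836.9 g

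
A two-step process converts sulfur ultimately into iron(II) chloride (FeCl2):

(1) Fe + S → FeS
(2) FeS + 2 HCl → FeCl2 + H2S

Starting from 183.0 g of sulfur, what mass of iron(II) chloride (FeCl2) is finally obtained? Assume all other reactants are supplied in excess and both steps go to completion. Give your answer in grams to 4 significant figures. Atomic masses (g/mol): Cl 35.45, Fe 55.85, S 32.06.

723.5 g

M(S) = 32.06 g/mol.
M(FeCl2) = 55.85 + 2(35.45) = 126.75 g/mol.
n(S) = 183.00 / 32.06 = 5.7080 mol.
Step 1 gives a 1:1 ratio of S to FeS, so n(FeS) = 5.7080 mol.
In step 2 the FeS:FeCl2 ratio is 1:1, so n(FeCl2) = 5.7080 mol.
Mass of FeCl2 = 5.7080 × 126.75 = 723.50 g.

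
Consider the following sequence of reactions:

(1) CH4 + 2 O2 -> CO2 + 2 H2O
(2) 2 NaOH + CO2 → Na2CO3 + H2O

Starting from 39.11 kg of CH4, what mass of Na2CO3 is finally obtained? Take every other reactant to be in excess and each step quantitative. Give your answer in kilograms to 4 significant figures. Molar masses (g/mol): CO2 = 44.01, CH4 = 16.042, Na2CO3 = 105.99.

258.4 kg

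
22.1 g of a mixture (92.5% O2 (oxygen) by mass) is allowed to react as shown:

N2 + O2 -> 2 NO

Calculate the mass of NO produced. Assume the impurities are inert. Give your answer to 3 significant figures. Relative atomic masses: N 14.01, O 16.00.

38.3 g

Mass of pure O2 = 22.1 g × 0.925 = 20.44 g.
M(O2) = 2(16.00) = 32.00 g/mol.
M(NO) = 14.01 + 16.00 = 30.01 g/mol.
n(O2) = 20.44 g / 32.00 g/mol = 0.6388 mol.
From the equation the O2:NO mole ratio is 1:2, so n(NO) = 0.6388 × 2/1 = 1.278 mol.
Mass of NO = 1.278 mol × 30.01 g/mol = 38.34 g.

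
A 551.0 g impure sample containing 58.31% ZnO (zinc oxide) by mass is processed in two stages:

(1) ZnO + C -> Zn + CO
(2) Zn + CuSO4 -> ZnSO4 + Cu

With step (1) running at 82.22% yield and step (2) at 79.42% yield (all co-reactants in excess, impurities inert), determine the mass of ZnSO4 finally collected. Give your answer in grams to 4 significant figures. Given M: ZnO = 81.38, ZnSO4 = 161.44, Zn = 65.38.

Pure ZnO = 551.0 × 0.5831 = 321.29 g.
n(ZnO) = 321.29 / 81.38 = 3.9480 mol.
Step 1 (ZnO:Zn = 1:1): theoretical n(Zn) = 3.9480 mol; at 82.22% yield, n(Zn) = 3.2460 mol.
Step 2 (Zn:ZnSO4 = 1:1): theoretical n(ZnSO4) = 3.2460 mol, so theoretical mass = 3.2460 × 161.44 = 524.04 g.
At 79.42% yield, actual mass of ZnSO4 = 524.04 × 0.7942 = 416.19 g.

416.2 g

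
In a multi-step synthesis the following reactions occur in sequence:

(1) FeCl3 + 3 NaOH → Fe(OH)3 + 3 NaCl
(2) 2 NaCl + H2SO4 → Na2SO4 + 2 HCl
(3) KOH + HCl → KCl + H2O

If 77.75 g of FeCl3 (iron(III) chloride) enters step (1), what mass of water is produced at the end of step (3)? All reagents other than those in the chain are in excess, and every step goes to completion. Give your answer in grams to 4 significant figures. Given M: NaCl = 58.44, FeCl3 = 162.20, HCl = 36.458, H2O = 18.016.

25.91 g

n(FeCl3) = 77.75 / 162.20 = 0.47935 mol.
Reaction (1): FeCl3→NaCl ratio 1:3 ⇒ n(NaCl) = 1.4380 mol.
Reaction (2): NaCl→HCl ratio 2:2 ⇒ n(HCl) = 1.4380 mol.
Reaction (3): HCl→H2O ratio 1:1 ⇒ n(H2O) = 1.4380 mol.
Mass of H2O = 1.4380 × 18.016 = 25.908 g.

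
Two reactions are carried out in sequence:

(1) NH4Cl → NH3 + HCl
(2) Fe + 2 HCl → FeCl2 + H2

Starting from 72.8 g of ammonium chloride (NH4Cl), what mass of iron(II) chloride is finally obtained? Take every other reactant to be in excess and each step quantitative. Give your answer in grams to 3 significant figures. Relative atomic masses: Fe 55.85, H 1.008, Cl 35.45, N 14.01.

M(NH4Cl) = 14.01 + 4(1.008) + 35.45 = 53.492 g/mol.
M(FeCl2) = 55.85 + 2(35.45) = 126.75 g/mol.
n(NH4Cl) = 72.80 / 53.492 = 1.361 mol.
Step 1 gives a 1:1 ratio of NH4Cl to HCl, so n(HCl) = 1.361 mol.
In step 2 the HCl:FeCl2 ratio is 2:1, so n(FeCl2) = 0.6805 mol.
Mass of FeCl2 = 0.6805 × 126.75 = 86.25 g.

86.3 g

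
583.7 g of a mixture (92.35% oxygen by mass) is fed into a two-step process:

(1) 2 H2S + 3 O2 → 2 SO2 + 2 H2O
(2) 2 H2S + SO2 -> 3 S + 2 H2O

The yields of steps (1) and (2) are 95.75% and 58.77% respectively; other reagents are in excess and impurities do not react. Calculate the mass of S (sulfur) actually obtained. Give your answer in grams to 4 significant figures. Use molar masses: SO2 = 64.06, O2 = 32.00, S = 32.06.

Pure O2 = 583.7 × 0.9235 = 539.05 g.
n(O2) = 539.05 / 32.00 = 16.845 mol.
Step 1 (O2:SO2 = 3:2): theoretical n(SO2) = 11.230 mol; at 95.75% yield, n(SO2) = 10.753 mol.
Step 2 (SO2:S = 1:3): theoretical n(S) = 32.259 mol, so theoretical mass = 32.259 × 32.06 = 1034.2 g.
At 58.77% yield, actual mass of S = 1034.2 × 0.5877 = 607.81 g.

607.8 g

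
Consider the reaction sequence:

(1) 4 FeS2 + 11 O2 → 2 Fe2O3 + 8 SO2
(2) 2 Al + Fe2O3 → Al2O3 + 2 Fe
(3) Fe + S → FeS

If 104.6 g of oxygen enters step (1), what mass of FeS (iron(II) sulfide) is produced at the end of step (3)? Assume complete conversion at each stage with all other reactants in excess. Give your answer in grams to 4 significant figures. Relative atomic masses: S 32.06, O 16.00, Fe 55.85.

M(O2) = 2(16.00) = 32.00 g/mol.
M(FeS) = 55.85 + 32.06 = 87.91 g/mol.
n(O2) = 104.6 / 32.00 = 3.2687 mol.
Reaction (1): O2→Fe2O3 ratio 11:2 ⇒ n(Fe2O3) = 0.59432 mol.
Reaction (2): Fe2O3→Fe ratio 1:2 ⇒ n(Fe) = 1.1886 mol.
Reaction (3): Fe→FeS ratio 1:1 ⇒ n(FeS) = 1.1886 mol.
Mass of FeS = 1.1886 × 87.91 = 104.49 g.

104.5 g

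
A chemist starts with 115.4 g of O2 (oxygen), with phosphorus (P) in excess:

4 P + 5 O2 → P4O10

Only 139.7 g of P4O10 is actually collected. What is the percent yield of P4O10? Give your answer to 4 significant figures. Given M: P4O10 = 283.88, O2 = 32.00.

68.23 %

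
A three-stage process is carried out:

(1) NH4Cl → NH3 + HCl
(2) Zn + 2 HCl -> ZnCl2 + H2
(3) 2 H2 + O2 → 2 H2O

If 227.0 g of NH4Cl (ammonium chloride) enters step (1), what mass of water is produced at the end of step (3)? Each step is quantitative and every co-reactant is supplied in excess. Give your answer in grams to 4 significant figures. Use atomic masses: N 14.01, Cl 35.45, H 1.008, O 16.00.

M(NH4Cl) = 14.01 + 4(1.008) + 35.45 = 53.492 g/mol.
M(H2O) = 2(1.008) + 16.00 = 18.016 g/mol.
n(NH4Cl) = 227.0 / 53.492 = 4.2436 mol.
Reaction (1): NH4Cl→HCl ratio 1:1 ⇒ n(HCl) = 4.2436 mol.
Reaction (2): HCl→H2 ratio 2:1 ⇒ n(H2) = 2.1218 mol.
Reaction (3): H2→H2O ratio 2:2 ⇒ n(H2O) = 2.1218 mol.
Mass of H2O = 2.1218 × 18.016 = 38.227 g.

38.23 g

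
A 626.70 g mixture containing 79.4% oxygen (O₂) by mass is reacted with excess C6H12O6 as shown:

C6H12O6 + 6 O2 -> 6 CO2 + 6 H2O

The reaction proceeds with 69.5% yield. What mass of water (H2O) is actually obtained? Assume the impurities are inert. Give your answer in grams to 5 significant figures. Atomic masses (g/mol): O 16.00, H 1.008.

194.70 g

Pure O2 available = 626.70 g × 0.794 = 497.600 g.
M(O2) = 2(16.00) = 32.00 g/mol.
M(H2O) = 2(1.008) + 16.00 = 18.016 g/mol.
n(O2) = 497.600 g / 32.00 g/mol = 15.5500 mol.
From the equation the O2:H2O mole ratio is 6:6, so n(H2O) = 15.5500 × 6/6 = 15.5500 mol.
Mass of H2O = 15.5500 mol × 18.016 g/mol = 280.149 g.
Actual mass collected = 280.149 g × 0.695 = 194.703 g.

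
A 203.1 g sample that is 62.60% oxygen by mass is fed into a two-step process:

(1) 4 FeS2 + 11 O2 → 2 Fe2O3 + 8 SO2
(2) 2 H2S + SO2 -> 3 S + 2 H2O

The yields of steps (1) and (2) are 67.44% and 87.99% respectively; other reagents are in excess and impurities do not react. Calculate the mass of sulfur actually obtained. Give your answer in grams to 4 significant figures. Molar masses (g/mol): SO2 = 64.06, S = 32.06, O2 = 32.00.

164.9 g

Pure O2 = 203.1 × 0.6260 = 127.14 g.
n(O2) = 127.14 / 32.00 = 3.9731 mol.
Step 1 (O2:SO2 = 11:8): theoretical n(SO2) = 2.8896 mol; at 67.44% yield, n(SO2) = 1.9487 mol.
Step 2 (SO2:S = 1:3): theoretical n(S) = 5.8462 mol, so theoretical mass = 5.8462 × 32.06 = 187.43 g.
At 87.99% yield, actual mass of S = 187.43 × 0.8799 = 164.92 g.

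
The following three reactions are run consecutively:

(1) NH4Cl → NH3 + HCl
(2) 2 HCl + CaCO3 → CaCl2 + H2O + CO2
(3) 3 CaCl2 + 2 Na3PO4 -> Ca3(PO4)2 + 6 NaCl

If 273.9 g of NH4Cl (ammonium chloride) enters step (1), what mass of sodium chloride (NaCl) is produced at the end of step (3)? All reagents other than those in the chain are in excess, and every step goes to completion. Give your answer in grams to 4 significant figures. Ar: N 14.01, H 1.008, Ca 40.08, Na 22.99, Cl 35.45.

299.2 g

M(NH4Cl) = 14.01 + 4(1.008) + 35.45 = 53.492 g/mol.
M(NaCl) = 22.99 + 35.45 = 58.44 g/mol.
n(NH4Cl) = 273.9 / 53.492 = 5.1204 mol.
Reaction (1): NH4Cl→HCl ratio 1:1 ⇒ n(HCl) = 5.1204 mol.
Reaction (2): HCl→CaCl2 ratio 2:1 ⇒ n(CaCl2) = 2.5602 mol.
Reaction (3): CaCl2→NaCl ratio 3:6 ⇒ n(NaCl) = 5.1204 mol.
Mass of NaCl = 5.1204 × 58.44 = 299.24 g.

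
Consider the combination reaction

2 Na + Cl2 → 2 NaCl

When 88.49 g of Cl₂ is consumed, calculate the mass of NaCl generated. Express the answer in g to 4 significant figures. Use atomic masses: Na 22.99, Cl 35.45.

M(Cl2) = 2(35.45) = 70.90 g/mol.
M(NaCl) = 22.99 + 35.45 = 58.44 g/mol.
n(Cl2) = 88.490 g / 70.90 g/mol = 1.2481 mol.
From the equation the Cl2:NaCl mole ratio is 1:2, so n(NaCl) = 1.2481 × 2/1 = 2.4962 mol.
Mass of NaCl = 2.4962 mol × 58.44 g/mol = 145.88 g.

145.9 g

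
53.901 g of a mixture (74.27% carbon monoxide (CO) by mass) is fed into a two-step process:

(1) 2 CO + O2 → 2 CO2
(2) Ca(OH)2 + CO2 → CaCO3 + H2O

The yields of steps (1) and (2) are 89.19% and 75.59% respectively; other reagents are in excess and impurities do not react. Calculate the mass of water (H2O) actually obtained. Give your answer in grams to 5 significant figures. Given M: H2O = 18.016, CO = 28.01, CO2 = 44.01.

17.359 g

Pure CO = 53.901 × 0.7427 = 40.0323 g.
n(CO) = 40.0323 / 28.01 = 1.42921 mol.
Step 1 (CO:CO2 = 2:2): theoretical n(CO2) = 1.42921 mol; at 89.19% yield, n(CO2) = 1.27472 mol.
Step 2 (CO2:H2O = 1:1): theoretical n(H2O) = 1.27472 mol, so theoretical mass = 1.27472 × 18.016 = 22.9653 g.
At 75.59% yield, actual mass of H2O = 22.9653 × 0.7559 = 17.3595 g.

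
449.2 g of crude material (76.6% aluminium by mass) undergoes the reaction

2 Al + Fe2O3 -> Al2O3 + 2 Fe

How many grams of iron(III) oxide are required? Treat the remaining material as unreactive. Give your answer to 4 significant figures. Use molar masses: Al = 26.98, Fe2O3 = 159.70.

1018 g

Mass of pure Al = 449.2 g × 0.766 = 344.09 g.
n(Al) = 344.09 g / 26.98 g/mol = 12.753 mol.
From the equation the Al:Fe2O3 mole ratio is 2:1, so n(Fe2O3) = 12.753 × 1/2 = 6.3767 mol.
Mass of Fe2O3 = 6.3767 mol × 159.70 g/mol = 1018.4 g.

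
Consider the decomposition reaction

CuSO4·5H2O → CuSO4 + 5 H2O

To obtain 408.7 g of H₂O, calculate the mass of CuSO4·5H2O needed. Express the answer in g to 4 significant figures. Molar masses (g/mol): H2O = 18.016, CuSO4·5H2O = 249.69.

1133 g

n(H2O) = 408.70 g / 18.016 g/mol = 22.685 mol.
From the equation the H2O:CuSO4·5H2O mole ratio is 5:1, so n(CuSO4·5H2O) = 22.685 × 1/5 = 4.5371 mol.
Mass of CuSO4·5H2O = 4.5371 mol × 249.69 g/mol = 1132.9 g.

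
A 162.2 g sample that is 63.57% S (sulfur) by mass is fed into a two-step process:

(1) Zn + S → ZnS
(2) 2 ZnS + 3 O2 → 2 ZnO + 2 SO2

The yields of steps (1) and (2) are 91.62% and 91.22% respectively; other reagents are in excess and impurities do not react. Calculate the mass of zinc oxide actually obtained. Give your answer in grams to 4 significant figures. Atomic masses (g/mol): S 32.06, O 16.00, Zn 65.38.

218.7 g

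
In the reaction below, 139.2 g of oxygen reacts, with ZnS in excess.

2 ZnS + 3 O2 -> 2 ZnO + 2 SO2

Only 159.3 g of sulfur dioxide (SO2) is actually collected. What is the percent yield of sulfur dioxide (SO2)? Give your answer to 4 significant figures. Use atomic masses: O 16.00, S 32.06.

M(O2) = 2(16.00) = 32.00 g/mol.
M(SO2) = 32.06 + 2(16.00) = 64.06 g/mol.
n(O2) = 139.20 g / 32.00 g/mol = 4.3500 mol.
From the equation the O2:SO2 mole ratio is 3:2, so n(SO2) = 4.3500 × 2/3 = 2.9000 mol.
Mass of SO2 = 2.9000 mol × 64.06 g/mol = 185.77 g.
This is the theoretical yield. Percent yield = 159.3 g / 185.77 g × 100% = 85.749%.

85.75 %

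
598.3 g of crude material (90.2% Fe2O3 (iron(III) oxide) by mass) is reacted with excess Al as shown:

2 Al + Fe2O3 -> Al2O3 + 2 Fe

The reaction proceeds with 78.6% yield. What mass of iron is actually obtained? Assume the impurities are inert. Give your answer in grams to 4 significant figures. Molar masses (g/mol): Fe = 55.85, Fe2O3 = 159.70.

Pure Fe2O3 available = 598.3 g × 0.902 = 539.67 g.
n(Fe2O3) = 539.67 g / 159.70 g/mol = 3.3793 mol.
From the equation the Fe2O3:Fe mole ratio is 1:2, so n(Fe) = 3.3793 × 2/1 = 6.7585 mol.
Mass of Fe = 6.7585 mol × 55.85 g/mol = 377.46 g.
Actual mass collected = 377.46 g × 0.786 = 296.69 g.

296.7 g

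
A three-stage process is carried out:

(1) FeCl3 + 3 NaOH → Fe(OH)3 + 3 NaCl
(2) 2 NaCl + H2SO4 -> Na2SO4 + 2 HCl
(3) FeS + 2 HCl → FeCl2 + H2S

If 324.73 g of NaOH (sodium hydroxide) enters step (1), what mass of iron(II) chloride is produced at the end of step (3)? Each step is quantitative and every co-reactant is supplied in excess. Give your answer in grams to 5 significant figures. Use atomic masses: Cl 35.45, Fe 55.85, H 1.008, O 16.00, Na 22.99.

M(NaOH) = 22.99 + 16.00 + 1.008 = 39.998 g/mol.
M(FeCl2) = 55.85 + 2(35.45) = 126.75 g/mol.
n(NaOH) = 324.73 / 39.998 = 8.11866 mol.
Reaction (1): NaOH→NaCl ratio 3:3 ⇒ n(NaCl) = 8.11866 mol.
Reaction (2): NaCl→HCl ratio 2:2 ⇒ n(HCl) = 8.11866 mol.
Reaction (3): HCl→FeCl2 ratio 2:1 ⇒ n(FeCl2) = 4.05933 mol.
Mass of FeCl2 = 4.05933 × 126.75 = 514.520 g.

514.52 g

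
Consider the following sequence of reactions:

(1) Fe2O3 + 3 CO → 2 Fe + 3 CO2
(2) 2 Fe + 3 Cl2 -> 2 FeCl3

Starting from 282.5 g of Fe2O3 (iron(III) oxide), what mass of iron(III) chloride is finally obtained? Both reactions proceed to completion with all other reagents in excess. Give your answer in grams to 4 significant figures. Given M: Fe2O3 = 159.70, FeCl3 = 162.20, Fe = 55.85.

n(Fe2O3) = 282.50 / 159.70 = 1.7689 mol.
Step 1 gives a 1:2 ratio of Fe2O3 to Fe, so n(Fe) = 3.5379 mol.
In step 2 the Fe:FeCl3 ratio is 2:2, so n(FeCl3) = 3.5379 mol.
Mass of FeCl3 = 3.5379 × 162.20 = 573.84 g.

573.8 g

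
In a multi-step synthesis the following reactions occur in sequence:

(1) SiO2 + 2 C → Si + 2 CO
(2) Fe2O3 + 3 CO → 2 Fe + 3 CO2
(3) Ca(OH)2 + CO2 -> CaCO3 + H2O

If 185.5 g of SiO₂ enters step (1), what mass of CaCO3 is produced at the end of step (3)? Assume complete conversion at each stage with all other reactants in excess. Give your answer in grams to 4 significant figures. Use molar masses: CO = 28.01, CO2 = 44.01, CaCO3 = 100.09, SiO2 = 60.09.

n(SiO2) = 185.5 / 60.09 = 3.0870 mol.
Reaction (1): SiO2→CO ratio 1:2 ⇒ n(CO) = 6.1741 mol.
Reaction (2): CO→CO2 ratio 3:3 ⇒ n(CO2) = 6.1741 mol.
Reaction (3): CO2→CaCO3 ratio 1:1 ⇒ n(CaCO3) = 6.1741 mol.
Mass of CaCO3 = 6.1741 × 100.09 = 617.96 g.

618.0 g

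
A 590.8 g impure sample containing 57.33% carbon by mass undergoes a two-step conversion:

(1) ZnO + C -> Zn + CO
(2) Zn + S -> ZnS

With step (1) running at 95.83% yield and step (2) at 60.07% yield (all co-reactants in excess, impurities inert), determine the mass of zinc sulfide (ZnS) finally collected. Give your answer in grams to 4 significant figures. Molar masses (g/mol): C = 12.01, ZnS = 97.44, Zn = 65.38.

Pure C = 590.8 × 0.5733 = 338.71 g.
n(C) = 338.71 / 12.01 = 28.202 mol.
Step 1 (C:Zn = 1:1): theoretical n(Zn) = 28.202 mol; at 95.83% yield, n(Zn) = 27.026 mol.
Step 2 (Zn:ZnS = 1:1): theoretical n(ZnS) = 27.026 mol, so theoretical mass = 27.026 × 97.44 = 2633.4 g.
At 60.07% yield, actual mass of ZnS = 2633.4 × 0.6007 = 1581.9 g.

1582 g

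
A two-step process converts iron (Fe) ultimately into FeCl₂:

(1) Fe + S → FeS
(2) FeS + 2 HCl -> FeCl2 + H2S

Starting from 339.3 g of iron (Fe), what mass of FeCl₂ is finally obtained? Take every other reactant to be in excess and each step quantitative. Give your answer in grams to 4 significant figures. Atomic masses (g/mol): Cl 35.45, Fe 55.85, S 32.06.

770.0 g

M(Fe) = 55.85 g/mol.
M(FeCl2) = 55.85 + 2(35.45) = 126.75 g/mol.
n(Fe) = 339.30 / 55.85 = 6.0752 mol.
Step 1 gives a 1:1 ratio of Fe to FeS, so n(FeS) = 6.0752 mol.
In step 2 the FeS:FeCl2 ratio is 1:1, so n(FeCl2) = 6.0752 mol.
Mass of FeCl2 = 6.0752 × 126.75 = 770.03 g.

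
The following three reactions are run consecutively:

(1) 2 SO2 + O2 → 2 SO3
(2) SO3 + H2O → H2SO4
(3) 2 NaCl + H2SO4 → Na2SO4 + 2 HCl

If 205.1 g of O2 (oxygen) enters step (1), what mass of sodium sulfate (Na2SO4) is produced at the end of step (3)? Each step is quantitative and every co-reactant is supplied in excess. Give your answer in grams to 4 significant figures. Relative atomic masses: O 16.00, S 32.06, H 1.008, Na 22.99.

1821 g

M(O2) = 2(16.00) = 32.00 g/mol.
M(Na2SO4) = 2(22.99) + 32.06 + 4(16.00) = 142.04 g/mol.
n(O2) = 205.1 / 32.00 = 6.4094 mol.
Reaction (1): O2→SO3 ratio 1:2 ⇒ n(SO3) = 12.819 mol.
Reaction (2): SO3→H2SO4 ratio 1:1 ⇒ n(H2SO4) = 12.819 mol.
Reaction (3): H2SO4→Na2SO4 ratio 1:1 ⇒ n(Na2SO4) = 12.819 mol.
Mass of Na2SO4 = 12.819 × 142.04 = 1820.8 g.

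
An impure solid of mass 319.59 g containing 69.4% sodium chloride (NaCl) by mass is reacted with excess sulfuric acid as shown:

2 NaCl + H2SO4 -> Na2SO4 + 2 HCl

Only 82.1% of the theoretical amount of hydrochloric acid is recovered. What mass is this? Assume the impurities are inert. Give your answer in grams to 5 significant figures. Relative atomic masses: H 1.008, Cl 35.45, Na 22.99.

Pure NaCl available = 319.59 g × 0.694 = 221.795 g.
M(NaCl) = 22.99 + 35.45 = 58.44 g/mol.
M(HCl) = 1.008 + 35.45 = 36.458 g/mol.
n(NaCl) = 221.795 g / 58.44 g/mol = 3.79527 mol.
From the equation the NaCl:HCl mole ratio is 2:2, so n(HCl) = 3.79527 × 2/2 = 3.79527 mol.
Mass of HCl = 3.79527 mol × 36.458 g/mol = 138.368 g.
Actual mass collected = 138.368 g × 0.821 = 113.600 g.

113.60 g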